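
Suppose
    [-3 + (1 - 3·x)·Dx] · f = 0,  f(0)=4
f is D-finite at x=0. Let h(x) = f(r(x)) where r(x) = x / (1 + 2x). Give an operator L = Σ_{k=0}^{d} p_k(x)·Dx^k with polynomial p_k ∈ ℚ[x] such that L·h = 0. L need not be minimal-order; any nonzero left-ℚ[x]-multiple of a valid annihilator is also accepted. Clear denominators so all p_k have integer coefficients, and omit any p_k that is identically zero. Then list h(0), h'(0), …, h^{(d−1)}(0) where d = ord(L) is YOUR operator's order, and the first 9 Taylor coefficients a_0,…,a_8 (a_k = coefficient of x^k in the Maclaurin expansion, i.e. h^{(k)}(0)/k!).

f: a_k = 4, 12, 36, 108, 324, 972, 2916, 8748, 26244, …
Substitute x→r, Dx→(1/r')Dx; clear ⇒ L₀.
L = 3 + (-1 - x + 2·x^2)·Dx  (order 1).
h: a_k = 4, 12, 12, 12, 12, 12, 12, 12, 12, …
ICs: h(0) = 4.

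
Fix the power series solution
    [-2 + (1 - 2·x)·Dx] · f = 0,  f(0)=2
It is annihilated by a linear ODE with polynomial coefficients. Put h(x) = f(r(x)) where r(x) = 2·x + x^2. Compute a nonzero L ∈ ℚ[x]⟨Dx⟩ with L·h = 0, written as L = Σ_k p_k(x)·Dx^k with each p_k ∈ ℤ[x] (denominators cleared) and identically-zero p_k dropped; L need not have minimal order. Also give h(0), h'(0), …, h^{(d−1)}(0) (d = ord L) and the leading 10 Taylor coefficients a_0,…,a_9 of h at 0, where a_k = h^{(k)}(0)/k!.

f: a_k = 2, 4, 8, 16, 32, 64, 128, 256, 512, 1024, …
f∘r: x↦r, Dx↦Dx/r' in L_f ⇒ L₀.
L = (4 + 4·x) + (-1 + 4·x + 2·x^2)·Dx  (order 1).
h: a_k = 2, 8, 36, 160, 712, 3168, 14096, 62720, 279072, 1241728, …
ICs: h(0) = 2.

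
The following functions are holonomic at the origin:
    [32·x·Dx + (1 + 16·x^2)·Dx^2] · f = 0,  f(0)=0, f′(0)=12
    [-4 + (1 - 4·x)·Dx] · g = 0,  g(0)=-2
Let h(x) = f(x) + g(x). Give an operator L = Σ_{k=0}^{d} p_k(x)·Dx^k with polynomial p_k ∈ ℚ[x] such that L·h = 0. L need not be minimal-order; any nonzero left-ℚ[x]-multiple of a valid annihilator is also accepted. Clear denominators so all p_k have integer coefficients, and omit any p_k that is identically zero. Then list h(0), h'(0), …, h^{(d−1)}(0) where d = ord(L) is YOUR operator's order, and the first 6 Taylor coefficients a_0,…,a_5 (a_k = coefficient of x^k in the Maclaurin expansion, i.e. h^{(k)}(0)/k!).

f: a_k = 0, 12, 0, -64, 0, 3072/5, …
g: a_k = -2, -8, -32, -128, -512, -2048, …
h₀=f+g: left-lcm gives L₀, ord ≤ 3.
L = (32 - 512·x - 1536·x^2)·Dx + (-16 + 32·x - 256·x^2 - 1536·x^3)·Dx^2 + (1 - 256·x^4)·Dx^3  (order 3).
h: a_k = -2, 4, -32, -192, -512, -7168/5, …
ICs: h(0) = -2, h′(0) = 4, h′′(0) = -64.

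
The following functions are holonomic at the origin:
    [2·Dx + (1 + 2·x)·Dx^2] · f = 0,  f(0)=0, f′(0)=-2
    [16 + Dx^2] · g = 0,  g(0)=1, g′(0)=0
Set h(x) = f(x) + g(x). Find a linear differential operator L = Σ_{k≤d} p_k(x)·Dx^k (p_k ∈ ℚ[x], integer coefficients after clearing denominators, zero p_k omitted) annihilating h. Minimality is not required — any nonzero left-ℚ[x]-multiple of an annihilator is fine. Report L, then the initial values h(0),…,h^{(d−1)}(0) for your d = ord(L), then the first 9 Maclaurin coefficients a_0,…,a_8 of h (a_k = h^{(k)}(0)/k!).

L = (160 + 256·x + 256·x^2)·Dx + (48 + 224·x + 384·x^2 + 256·x^3)·Dx^2 + (10 + 16·x + 16·x^2)·Dx^3 + (3 + 14·x + 24·x^2 + 16·x^3)·Dx^4  (order 4).
h: a_k = 1, -2, -6, -8/3, 44/3, -32/5, 224/45, -128/7, 10592/315, …
ICs: h(0) = 1, h′(0) = -2, h′′(0) = -12, h′′′(0) = -16.

f: a_k = 0, -2, 2, -8/3, 4, -32/5, 32/3, -128/7, 32, …
g: a_k = 1, 0, -8, 0, 32/3, 0, -256/45, 0, 512/315, …
L₀ := lclm(L_f,L_g); ord L₀ ≤ 2+2.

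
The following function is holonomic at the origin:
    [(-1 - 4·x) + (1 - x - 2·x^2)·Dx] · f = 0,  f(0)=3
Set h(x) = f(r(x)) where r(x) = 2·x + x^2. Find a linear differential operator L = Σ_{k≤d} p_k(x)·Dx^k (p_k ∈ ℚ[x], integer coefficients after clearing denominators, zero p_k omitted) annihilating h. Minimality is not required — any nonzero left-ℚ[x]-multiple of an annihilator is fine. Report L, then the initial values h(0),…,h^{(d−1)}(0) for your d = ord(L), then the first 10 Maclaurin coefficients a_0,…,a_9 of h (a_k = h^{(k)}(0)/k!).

f: a_k = 3, 3, 9, 15, 33, 63, 129, 255, 513, 1023, …
h₀=f(r): pull back L_f along r ⇒ L₀.
L = (2 + 16·x + 8·x^2) + (-1 + 3·x + 6·x^2 + 2·x^3)·Dx  (order 1).
h: a_k = 3, 6, 39, 156, 717, 3162, 14103, 62712, 279081, 1241718, …
ICs: h(0) = 3.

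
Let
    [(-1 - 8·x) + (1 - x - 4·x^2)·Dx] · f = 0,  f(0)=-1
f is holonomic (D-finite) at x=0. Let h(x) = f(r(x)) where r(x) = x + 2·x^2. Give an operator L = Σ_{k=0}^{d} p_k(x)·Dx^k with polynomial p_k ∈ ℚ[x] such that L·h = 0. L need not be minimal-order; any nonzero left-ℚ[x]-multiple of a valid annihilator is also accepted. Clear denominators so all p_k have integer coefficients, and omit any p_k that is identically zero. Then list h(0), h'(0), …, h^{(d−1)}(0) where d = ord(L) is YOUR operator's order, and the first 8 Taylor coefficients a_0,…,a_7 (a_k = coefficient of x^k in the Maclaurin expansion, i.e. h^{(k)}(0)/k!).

f: a_k = -1, -1, -5, -9, -29, -65, -181, -441, …
h₀=f(r): pull back L_f along r ⇒ L₀.
L = (1 + 12·x + 48·x^2 + 64·x^3) + (-1 + x + 6·x^2 + 16·x^3 + 16·x^4)·Dx  (order 1).
h: a_k = -1, -1, -7, -29, -103, -405, -1599, -6141, …
ICs: h(0) = -1.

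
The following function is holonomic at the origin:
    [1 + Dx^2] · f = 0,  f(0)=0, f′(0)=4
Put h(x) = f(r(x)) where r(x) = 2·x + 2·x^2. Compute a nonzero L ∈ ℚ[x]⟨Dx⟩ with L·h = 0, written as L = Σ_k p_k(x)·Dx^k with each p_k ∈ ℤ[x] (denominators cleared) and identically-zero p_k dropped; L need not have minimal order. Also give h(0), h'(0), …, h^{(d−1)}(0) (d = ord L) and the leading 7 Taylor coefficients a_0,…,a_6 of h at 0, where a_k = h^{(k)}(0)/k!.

L = (4 + 24·x + 48·x^2 + 32·x^3) - 2·Dx + (1 + 2·x)·Dx^2  (order 2).
h: a_k = 0, 8, 8, -16/3, -16, -224/15, 0, …
ICs: h(0) = 0, h′(0) = 8.

f: a_k = 0, 4, 0, -2/3, 0, 1/30, 0, …
h₀=f(r): pull back L_f along r ⇒ L₀.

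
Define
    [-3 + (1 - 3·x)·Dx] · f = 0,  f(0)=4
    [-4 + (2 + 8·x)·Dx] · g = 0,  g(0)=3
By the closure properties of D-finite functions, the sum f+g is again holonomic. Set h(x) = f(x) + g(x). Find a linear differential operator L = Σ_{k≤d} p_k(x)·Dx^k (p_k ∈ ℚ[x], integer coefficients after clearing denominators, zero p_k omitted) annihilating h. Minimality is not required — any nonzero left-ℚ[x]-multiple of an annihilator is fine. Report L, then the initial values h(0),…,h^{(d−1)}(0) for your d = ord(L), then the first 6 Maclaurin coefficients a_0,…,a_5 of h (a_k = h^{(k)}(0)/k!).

f: a_k = 4, 12, 36, 108, 324, 972, …
g: a_k = 3, 6, -6, 12, -30, 84, …
Weyl lclm of L_f,L_g ⇒ L₀ (ord ≤ 2).
L = (-48 - 108·x) + (22 + 120·x + 324·x^2)·Dx + (-1 - 19·x - 6·x^2 + 216·x^3)·Dx^2  (order 2).
h: a_k = 7, 18, 30, 120, 294, 1056, …
ICs: h(0) = 7, h′(0) = 18.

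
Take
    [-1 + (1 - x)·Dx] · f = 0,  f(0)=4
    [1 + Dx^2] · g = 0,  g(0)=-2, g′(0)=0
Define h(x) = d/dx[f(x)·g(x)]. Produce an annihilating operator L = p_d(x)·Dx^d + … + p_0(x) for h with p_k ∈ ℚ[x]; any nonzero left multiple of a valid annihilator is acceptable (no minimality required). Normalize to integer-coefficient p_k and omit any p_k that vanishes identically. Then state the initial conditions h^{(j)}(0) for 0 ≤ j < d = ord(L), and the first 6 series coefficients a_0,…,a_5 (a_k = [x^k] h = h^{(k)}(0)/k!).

L = (-1 - 2·x + x^2) + (-2 + 2·x)·Dx + (1 - 2·x + x^2)·Dx^2  (order 2).
h: a_k = -8, -8, -12, -52/3, -65/3, -389/15, …
ICs: h(0) = -8, h′(0) = -8.

f: a_k = 4, 4, 4, 4, 4, 4, …
g: a_k = -2, 0, 1, 0, -1/12, 0, …
Product ⇒ symmetric product L₀, ord ≤ 2.
h₀' ⇒ L via d/dx closure of L₀.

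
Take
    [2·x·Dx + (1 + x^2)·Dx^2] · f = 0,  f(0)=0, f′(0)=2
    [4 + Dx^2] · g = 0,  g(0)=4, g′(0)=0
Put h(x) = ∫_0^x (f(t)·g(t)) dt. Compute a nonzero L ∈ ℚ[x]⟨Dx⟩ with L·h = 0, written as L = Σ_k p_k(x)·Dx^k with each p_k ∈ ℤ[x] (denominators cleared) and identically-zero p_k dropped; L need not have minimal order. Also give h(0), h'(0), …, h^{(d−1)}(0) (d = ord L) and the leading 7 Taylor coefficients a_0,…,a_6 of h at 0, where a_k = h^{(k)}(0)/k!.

f: a_k = 0, 2, 0, -2/3, 0, 2/5, 0, …
g: a_k = 4, 0, -8, 0, 8/3, 0, -16/45, …
Sym-product of L_f,L_g gives L₀ (≤ ord 4).
h=∫h₀ ⇒ L = L₀·Dx.
L = (160 + 464·x^2 + 464·x^4 + 256·x^6 + 64·x^8)·Dx + (96·x + 224·x^3 + 192·x^5 + 64·x^7)·Dx^2 + (60 + 188·x^2 + 216·x^4 + 128·x^6 + 32·x^8)·Dx^3 + (24·x + 56·x^3 + 48·x^5 + 16·x^7)·Dx^4 + (5 + 18·x^2 + 25·x^4 + 16·x^6 + 4·x^8)·Dx^5  (order 5).
h: a_k = 0, 0, 4, 0, -14/3, 0, 92/45, …
ICs: h(0) = 0, h′(0) = 0, h′′(0) = 8, h′′′(0) = 0, h′′′′(0) = -112.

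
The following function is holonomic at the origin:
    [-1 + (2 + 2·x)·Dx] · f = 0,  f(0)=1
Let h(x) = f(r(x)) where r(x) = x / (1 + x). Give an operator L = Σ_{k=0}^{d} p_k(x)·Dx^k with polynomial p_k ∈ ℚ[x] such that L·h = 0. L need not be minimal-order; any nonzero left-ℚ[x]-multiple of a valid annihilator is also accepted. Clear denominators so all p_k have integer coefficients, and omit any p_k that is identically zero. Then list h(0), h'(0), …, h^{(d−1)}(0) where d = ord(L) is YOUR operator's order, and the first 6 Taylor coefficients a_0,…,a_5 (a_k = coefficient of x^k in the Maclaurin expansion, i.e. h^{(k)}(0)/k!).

f: a_k = 1, 1/2, -1/8, 1/16, -5/128, 7/256, …
Substitute x→r, Dx→(1/r')Dx; clear ⇒ L₀.
L = -1 + (2 + 6·x + 4·x^2)·Dx  (order 1).
h: a_k = 1, 1/2, -5/8, 13/16, -141/128, 399/256, …
ICs: h(0) = 1.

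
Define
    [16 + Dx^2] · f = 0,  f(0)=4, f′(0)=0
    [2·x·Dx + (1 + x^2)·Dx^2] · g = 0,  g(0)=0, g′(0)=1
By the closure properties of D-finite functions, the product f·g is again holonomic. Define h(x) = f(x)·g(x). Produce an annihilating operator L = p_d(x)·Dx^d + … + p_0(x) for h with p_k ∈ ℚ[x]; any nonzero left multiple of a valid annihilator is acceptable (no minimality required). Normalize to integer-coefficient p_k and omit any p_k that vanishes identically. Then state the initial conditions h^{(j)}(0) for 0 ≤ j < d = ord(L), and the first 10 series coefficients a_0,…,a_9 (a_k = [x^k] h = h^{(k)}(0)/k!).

L = (5440 + 19136·x^2 + 25856·x^4 + 16384·x^6 + 4096·x^8) + (1152·x + 3200·x^3 + 3072·x^5 + 1024·x^7)·Dx + (612 + 2252·x^2 + 3168·x^4 + 2048·x^6 + 512·x^8)·Dx^2 + (72·x + 200·x^3 + 192·x^5 + 64·x^7)·Dx^3 + (17 + 66·x^2 + 97·x^4 + 64·x^6 + 16·x^8)·Dx^4  (order 4).
h: a_k = 0, 4, 0, -100/3, 0, 812/15, 0, -13844/315, 0, 26116/945, …
ICs: h(0) = 0, h′(0) = 4, h′′(0) = 0, h′′′(0) = -200.

f: a_k = 4, 0, -32, 0, 128/3, 0, -1024/45, 0, 2048/315, 0, …
g: a_k = 0, 1, 0, -1/3, 0, 1/5, 0, -1/7, 0, 1/9, …
Sym-product of L_f,L_g gives L₀ (≤ ord 4).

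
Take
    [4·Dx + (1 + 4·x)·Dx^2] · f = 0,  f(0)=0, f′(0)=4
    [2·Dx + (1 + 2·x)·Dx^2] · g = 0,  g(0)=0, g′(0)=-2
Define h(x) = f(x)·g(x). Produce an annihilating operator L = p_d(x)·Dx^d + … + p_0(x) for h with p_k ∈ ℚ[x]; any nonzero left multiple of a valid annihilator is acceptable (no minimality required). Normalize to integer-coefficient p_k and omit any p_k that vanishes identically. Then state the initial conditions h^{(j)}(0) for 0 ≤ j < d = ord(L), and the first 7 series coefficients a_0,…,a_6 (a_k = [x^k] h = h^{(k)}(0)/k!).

L = (160 + 768·x + 1024·x^2)·Dx + (264 + 2144·x + 5760·x^2 + 5120·x^3)·Dx^2 + (64 + 720·x + 2976·x^2 + 5376·x^3 + 3584·x^4)·Dx^3 + (3 + 44·x + 252·x^2 + 704·x^3 + 960·x^4 + 512·x^5)·Dx^4  (order 4).
h: a_k = 0, 0, -8, 24, -208/3, 208, -29344/45, …
ICs: h(0) = 0, h′(0) = 0, h′′(0) = -16, h′′′(0) = 144.

f: a_k = 0, 4, -8, 64/3, -64, 1024/5, -2048/3, …
g: a_k = 0, -2, 2, -8/3, 4, -32/5, 32/3, …
h₀=f·g: eliminate ⇒ L₀, order ≤ 2·2.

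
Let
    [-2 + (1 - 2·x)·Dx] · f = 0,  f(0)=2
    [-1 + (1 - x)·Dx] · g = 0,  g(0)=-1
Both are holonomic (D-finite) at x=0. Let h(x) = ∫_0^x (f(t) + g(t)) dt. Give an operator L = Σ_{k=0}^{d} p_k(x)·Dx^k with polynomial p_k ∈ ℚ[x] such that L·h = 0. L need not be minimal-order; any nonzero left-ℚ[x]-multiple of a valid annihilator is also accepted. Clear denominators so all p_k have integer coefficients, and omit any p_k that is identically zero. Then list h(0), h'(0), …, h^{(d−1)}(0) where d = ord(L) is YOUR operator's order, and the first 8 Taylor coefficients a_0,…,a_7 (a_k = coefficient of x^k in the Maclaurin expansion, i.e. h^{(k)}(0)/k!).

f: a_k = 2, 4, 8, 16, 32, 64, 128, 256, …
g: a_k = -1, -1, -1, -1, -1, -1, -1, -1, …
Weyl lclm of L_f,L_g ⇒ L₀ (ord ≤ 2).
∫: right-multiply L₀ by Dx.
L = -4·Dx + (6 - 8·x)·Dx^2 + (-1 + 3·x - 2·x^2)·Dx^3  (order 3).
h: a_k = 0, 1, 3/2, 7/3, 15/4, 31/5, 21/2, 127/7, …
ICs: h(0) = 0, h′(0) = 1, h′′(0) = 3.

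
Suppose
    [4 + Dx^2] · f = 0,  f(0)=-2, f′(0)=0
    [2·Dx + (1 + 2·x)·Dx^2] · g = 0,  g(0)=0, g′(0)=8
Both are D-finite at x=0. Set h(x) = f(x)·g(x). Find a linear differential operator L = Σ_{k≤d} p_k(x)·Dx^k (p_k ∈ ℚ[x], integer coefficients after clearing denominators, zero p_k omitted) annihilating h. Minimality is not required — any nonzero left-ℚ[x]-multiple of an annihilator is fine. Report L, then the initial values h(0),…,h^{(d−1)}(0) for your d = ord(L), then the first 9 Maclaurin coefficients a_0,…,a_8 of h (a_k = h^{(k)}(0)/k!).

f: a_k = -2, 0, 4, 0, -4/3, 0, 8/45, 0, -4/315, …
g: a_k = 0, 8, -8, 32/3, -16, 128/5, -128/3, 512/7, -128, …
h₀=f·g: eliminate ⇒ L₀, order ≤ 2·2.
L = (-48 + 192·x + 1216·x^2 + 2048·x^3 + 1024·x^4) + (32 + 320·x + 768·x^2 + 512·x^3)·Dx + (160·x + 672·x^2 + 1024·x^3 + 512·x^4)·Dx^2 + (8 + 80·x + 192·x^2 + 128·x^3)·Dx^3 + (3 + 28·x + 92·x^2 + 128·x^3 + 64·x^4)·Dx^4  (order 4).
h: a_k = 0, -16, 16, 32/3, 0, -96/5, 32, -1984/35, 4736/45, …
ICs: h(0) = 0, h′(0) = -16, h′′(0) = 32, h′′′(0) = 64.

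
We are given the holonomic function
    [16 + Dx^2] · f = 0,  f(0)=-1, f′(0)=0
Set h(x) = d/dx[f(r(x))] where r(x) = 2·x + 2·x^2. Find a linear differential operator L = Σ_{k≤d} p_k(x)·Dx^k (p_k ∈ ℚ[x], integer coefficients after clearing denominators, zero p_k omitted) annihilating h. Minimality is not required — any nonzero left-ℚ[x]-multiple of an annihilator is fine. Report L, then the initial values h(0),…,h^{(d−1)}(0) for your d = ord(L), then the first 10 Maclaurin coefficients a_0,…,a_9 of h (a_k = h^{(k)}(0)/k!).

L = (76 + 512·x + 1536·x^2 + 2048·x^3 + 1024·x^4) + (-6 - 12·x)·Dx + (1 + 4·x + 4·x^2)·Dx^2  (order 2).
h: a_k = 0, 64, 192, -1664/3, -10240/3, -59392/15, 157696/15, 12283904/315, 1245184/35, -167084032/2835, …
ICs: h(0) = 0, h′(0) = 64.

f: a_k = -1, 0, 8, 0, -32/3, 0, 256/45, 0, -512/315, 0, …
Substitute x→r, Dx→(1/r')Dx; clear ⇒ L₀.
Differentiate: ansatz ord ≤ ord L₀ ⇒ L.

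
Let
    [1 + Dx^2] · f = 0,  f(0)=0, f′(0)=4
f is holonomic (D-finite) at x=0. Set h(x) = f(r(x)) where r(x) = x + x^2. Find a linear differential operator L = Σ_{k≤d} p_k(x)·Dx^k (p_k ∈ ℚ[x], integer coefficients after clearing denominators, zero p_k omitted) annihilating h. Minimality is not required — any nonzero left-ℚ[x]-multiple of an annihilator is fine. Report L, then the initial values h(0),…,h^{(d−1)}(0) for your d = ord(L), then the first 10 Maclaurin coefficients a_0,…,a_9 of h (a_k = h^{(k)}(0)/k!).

f: a_k = 0, 4, 0, -2/3, 0, 1/30, 0, -1/1260, 0, 1/90720, …
Change of var in L_f (x↦r) gives L₀.
L = (1 + 6·x + 12·x^2 + 8·x^3) - 2·Dx + (1 + 2·x)·Dx^2  (order 2).
h: a_k = 0, 4, 4, -2/3, -2, -59/30, -1/2, 419/1260, 59/180, 13609/90720, …
ICs: h(0) = 0, h′(0) = 4.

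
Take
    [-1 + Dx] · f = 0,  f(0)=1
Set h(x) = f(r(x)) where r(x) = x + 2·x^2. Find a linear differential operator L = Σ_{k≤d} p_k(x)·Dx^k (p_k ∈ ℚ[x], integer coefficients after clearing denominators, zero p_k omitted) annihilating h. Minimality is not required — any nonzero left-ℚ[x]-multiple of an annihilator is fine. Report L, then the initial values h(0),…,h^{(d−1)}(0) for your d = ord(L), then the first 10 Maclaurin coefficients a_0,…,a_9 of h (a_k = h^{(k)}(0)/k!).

L = (-1 - 4·x) + Dx  (order 1).
h: a_k = 1, 1, 5/2, 13/6, 73/24, 281/120, 1741/720, 1697/1008, 57233/40320, 328753/362880, …
ICs: h(0) = 1.

f: a_k = 1, 1, 1/2, 1/6, 1/24, 1/120, 1/720, 1/5040, 1/40320, 1/362880, …
Change of var in L_f (x↦r) gives L₀.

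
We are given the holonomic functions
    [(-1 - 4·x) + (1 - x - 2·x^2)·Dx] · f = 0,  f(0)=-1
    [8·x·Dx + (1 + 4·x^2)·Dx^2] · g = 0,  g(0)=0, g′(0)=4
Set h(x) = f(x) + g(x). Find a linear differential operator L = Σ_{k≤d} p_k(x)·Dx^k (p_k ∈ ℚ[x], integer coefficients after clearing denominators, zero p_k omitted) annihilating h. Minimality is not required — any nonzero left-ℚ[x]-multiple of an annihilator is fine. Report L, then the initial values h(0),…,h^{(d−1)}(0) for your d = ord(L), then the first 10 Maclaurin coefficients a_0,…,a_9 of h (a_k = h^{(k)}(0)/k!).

L = (-24 + 96·x + 864·x^2 + 1536·x^3 + 3264·x^4 + 768·x^6)·Dx + (19 + 80·x + 100·x^2 + 544·x^3 + 1424·x^4 + 2368·x^5 + 192·x^6 + 768·x^7)·Dx^2 + (-3 - 7·x - 32·x^2 + 28·x^3 - 24·x^4 + 240·x^5 + 256·x^6 + 64·x^7 + 128·x^8)·Dx^3  (order 3).
h: a_k = -1, 3, -3, -31/3, -11, -41/5, -43, -851/7, -171, -2045/9, …
ICs: h(0) = -1, h′(0) = 3, h′′(0) = -6.

f: a_k = -1, -1, -3, -5, -11, -21, -43, -85, -171, -341, …
g: a_k = 0, 4, 0, -16/3, 0, 64/5, 0, -256/7, 0, 1024/9, …
h₀=f+g: left-lcm gives L₀, ord ≤ 3.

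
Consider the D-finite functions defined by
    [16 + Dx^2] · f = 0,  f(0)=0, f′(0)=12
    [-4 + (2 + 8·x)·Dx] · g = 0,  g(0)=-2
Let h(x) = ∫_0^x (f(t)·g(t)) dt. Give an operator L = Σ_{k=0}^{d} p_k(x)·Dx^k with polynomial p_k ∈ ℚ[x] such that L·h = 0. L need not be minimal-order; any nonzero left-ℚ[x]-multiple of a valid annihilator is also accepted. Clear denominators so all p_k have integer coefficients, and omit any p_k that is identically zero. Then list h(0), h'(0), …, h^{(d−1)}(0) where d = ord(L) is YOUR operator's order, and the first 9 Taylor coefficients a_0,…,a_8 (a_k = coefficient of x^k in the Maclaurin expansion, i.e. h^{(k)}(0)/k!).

L = (28 + 128·x + 256·x^2)·Dx + (-4 - 16·x)·Dx^2 + (1 + 8·x + 16·x^2)·Dx^3  (order 3).
h: a_k = 0, 0, -12, -16, 28, 32/5, 152/15, -2592/35, 3932/21, …
ICs: h(0) = 0, h′(0) = 0, h′′(0) = -24.

f: a_k = 0, 12, 0, -32, 0, 128/5, 0, -1024/105, 0, …
g: a_k = -2, -4, 4, -8, 20, -56, 168, -528, 1716, …
f·g: L₀ = L_f ⊗_s L_g, ord ≤ 2·1.
∫: right-multiply L₀ by Dx.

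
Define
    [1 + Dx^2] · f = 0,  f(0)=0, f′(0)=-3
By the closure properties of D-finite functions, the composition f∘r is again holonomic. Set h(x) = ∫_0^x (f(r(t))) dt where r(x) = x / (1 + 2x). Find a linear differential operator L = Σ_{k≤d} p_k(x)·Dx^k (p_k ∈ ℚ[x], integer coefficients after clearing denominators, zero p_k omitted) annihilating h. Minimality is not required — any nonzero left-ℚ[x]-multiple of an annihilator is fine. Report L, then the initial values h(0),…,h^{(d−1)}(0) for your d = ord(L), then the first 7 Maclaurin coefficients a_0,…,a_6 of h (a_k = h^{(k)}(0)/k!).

f: a_k = 0, -3, 0, 1/2, 0, -1/40, 0, …
L₀ from L_f via x↦r, Dx↦r'^{-1}Dx.
h=∫h₀ ⇒ L = L₀·Dx.
L = Dx + (4 + 24·x + 48·x^2 + 32·x^3)·Dx^2 + (1 + 8·x + 24·x^2 + 32·x^3 + 16·x^4)·Dx^3  (order 3).
h: a_k = 0, 0, -3/2, 2, -23/8, 21/5, -1441/240, …
ICs: h(0) = 0, h′(0) = 0, h′′(0) = -3.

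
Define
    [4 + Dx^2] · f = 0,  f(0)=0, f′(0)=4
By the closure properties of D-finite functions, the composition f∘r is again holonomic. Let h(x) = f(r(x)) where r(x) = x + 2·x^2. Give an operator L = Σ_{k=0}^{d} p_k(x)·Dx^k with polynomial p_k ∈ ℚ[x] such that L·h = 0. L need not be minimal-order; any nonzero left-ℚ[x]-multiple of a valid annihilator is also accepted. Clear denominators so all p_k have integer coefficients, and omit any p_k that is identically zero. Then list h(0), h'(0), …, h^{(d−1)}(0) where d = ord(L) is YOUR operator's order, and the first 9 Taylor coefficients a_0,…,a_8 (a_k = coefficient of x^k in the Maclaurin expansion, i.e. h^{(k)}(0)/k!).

f: a_k = 0, 4, 0, -8/3, 0, 8/15, 0, -16/315, 0, …
Substitute x→r, Dx→(1/r')Dx; clear ⇒ L₀.
L = (4 + 48·x + 192·x^2 + 256·x^3) - 4·Dx + (1 + 4·x)·Dx^2  (order 2).
h: a_k = 0, 4, 8, -8/3, -16, -472/15, -16, 6704/315, 1888/45, …
ICs: h(0) = 0, h′(0) = 4.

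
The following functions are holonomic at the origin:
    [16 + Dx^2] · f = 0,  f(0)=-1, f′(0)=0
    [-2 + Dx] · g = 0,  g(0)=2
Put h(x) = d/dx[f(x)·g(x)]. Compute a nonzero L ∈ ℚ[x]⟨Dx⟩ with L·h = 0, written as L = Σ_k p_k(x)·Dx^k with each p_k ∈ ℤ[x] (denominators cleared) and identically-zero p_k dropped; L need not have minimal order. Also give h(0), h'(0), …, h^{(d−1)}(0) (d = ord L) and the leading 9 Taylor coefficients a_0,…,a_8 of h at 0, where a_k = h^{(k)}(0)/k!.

L = 20 - 4·Dx + Dx^2  (order 2).
h: a_k = -4, 24, 88, 112/3, -328/3, -624/5, -464/45, 16864/315, 9592/315, …
ICs: h(0) = -4, h′(0) = 24.

f: a_k = -1, 0, 8, 0, -32/3, 0, 256/45, 0, -512/315, …
g: a_k = 2, 4, 4, 8/3, 4/3, 8/15, 8/45, 16/315, 4/315, …
Product ⇒ symmetric product L₀, ord ≤ 2.
h=h₀': d/dx-closure on L₀ ⇒ L.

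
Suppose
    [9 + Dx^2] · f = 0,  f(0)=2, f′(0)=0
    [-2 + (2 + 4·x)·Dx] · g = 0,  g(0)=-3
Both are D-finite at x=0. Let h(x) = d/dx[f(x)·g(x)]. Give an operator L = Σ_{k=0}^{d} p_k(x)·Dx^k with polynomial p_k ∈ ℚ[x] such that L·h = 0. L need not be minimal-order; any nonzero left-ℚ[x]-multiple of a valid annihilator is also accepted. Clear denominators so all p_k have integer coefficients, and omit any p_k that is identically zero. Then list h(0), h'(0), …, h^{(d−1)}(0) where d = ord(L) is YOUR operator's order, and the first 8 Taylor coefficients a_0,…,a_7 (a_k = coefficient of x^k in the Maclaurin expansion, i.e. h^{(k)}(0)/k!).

L = (14 + 84·x + 192·x^2 + 216·x^3 + 108·x^4) + (-1 - 8·x - 18·x^2 - 12·x^3)·Dx + (1 + 7·x + 19·x^2 + 24·x^3 + 12·x^4)·Dx^2  (order 2).
h: a_k = -6, 60, 72, -120, -60, 216/5, 252/5, -1872/35, …
ICs: h(0) = -6, h′(0) = 60.

f: a_k = 2, 0, -9, 0, 27/4, 0, -81/40, 0, …
g: a_k = -3, -3, 3/2, -3/2, 15/8, -21/8, 63/16, -99/16, …
h₀=f·g: eliminate ⇒ L₀, order ≤ 2·1.
Derive L from L₀ (diff closure).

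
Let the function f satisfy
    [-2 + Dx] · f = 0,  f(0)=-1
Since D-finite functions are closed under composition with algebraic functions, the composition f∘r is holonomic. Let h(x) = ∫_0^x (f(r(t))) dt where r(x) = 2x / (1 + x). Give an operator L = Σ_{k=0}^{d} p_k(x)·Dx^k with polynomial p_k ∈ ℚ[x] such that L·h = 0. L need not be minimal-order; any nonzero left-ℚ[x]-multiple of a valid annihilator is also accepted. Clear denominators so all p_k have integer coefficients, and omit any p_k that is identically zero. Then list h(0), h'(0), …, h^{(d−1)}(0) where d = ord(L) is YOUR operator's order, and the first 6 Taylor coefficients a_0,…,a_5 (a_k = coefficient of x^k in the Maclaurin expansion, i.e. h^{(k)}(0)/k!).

L = -4·Dx + (1 + 2·x + x^2)·Dx^2  (order 2).
h: a_k = 0, -1, -2, -4/3, 1/3, 4/15, …
ICs: h(0) = 0, h′(0) = -1.

f: a_k = -1, -2, -2, -4/3, -2/3, -4/15, …
f∘r: x↦r, Dx↦Dx/r' in L_f ⇒ L₀.
h=∫₀ˣh₀: take L = L₀·Dx.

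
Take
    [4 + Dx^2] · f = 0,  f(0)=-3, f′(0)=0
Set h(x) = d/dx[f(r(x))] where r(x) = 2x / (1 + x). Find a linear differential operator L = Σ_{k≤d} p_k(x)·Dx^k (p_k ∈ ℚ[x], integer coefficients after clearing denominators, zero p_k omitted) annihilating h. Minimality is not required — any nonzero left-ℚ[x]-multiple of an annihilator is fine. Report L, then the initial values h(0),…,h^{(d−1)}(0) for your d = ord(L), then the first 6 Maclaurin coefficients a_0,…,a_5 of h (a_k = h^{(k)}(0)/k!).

f: a_k = -3, 0, 6, 0, -2, 0, …
f∘r: x↦r, Dx↦Dx/r' in L_f ⇒ L₀.
h=h₀': d/dx-closure on L₀ ⇒ L.
L = (22 + 12·x + 6·x^2) + (6 + 18·x + 18·x^2 + 6·x^3)·Dx + (1 + 4·x + 6·x^2 + 4·x^3 + x^4)·Dx^2  (order 2).
h: a_k = 0, 48, -144, 160, 160, -5488/5, …
ICs: h(0) = 0, h′(0) = 48.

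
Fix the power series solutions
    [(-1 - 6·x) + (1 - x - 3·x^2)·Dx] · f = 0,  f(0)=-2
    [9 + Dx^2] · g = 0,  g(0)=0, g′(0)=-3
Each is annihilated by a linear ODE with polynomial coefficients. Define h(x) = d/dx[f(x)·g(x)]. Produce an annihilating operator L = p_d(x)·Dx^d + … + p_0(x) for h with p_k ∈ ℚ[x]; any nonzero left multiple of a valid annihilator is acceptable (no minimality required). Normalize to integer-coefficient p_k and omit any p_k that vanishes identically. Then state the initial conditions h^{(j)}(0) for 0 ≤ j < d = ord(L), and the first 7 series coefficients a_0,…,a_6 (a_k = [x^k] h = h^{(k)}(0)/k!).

f: a_k = -2, -2, -8, -14, -38, -80, -194, …
g: a_k = 0, -3, 0, 9/2, 0, -81/40, 0, …
h₀=f·g: eliminate ⇒ L₀, order ≤ 1·2.
h=h₀': d/dx-closure on L₀ ⇒ L.
L = (-15 - 54·x - 135·x^2 + 162·x^3 + 243·x^4) + (6·x + 54·x^2 + 108·x^3)·Dx + (1 - 4·x - 9·x^2 + 18·x^3 + 27·x^4)·Dx^2  (order 2).
h: a_k = 6, 12, 45, 132, 1641/4, 10863/10, 119373/40, …
ICs: h(0) = 6, h′(0) = 12.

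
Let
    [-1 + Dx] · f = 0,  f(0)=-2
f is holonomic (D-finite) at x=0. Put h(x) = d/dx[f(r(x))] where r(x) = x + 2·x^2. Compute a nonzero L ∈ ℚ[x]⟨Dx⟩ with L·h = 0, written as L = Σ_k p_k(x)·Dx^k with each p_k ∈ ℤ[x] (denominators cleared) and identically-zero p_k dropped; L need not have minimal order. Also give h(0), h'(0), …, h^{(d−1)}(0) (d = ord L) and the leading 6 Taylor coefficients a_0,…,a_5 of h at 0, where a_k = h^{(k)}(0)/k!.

L = (5 + 8·x + 16·x^2) + (-1 - 4·x)·Dx  (order 1).
h: a_k = -2, -10, -13, -73/3, -281/12, -1741/60, …
ICs: h(0) = -2.

f: a_k = -2, -2, -1, -1/3, -1/12, -1/60, …
h₀=f(r): pull back L_f along r ⇒ L₀.
h=h₀': d/dx-closure on L₀ ⇒ L.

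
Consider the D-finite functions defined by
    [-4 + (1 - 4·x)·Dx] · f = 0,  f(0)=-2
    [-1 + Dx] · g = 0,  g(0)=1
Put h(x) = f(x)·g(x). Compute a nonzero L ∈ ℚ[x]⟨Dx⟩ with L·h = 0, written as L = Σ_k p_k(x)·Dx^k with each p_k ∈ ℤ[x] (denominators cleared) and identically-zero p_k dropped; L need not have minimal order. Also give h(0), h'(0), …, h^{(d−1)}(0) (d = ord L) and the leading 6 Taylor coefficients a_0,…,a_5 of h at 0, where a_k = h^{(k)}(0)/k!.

L = (5 - 4·x) + (-1 + 4·x)·Dx  (order 1).
h: a_k = -2, -10, -41, -493/3, -7889/12, -157781/60, …
ICs: h(0) = -2.

f: a_k = -2, -8, -32, -128, -512, -2048, …
g: a_k = 1, 1, 1/2, 1/6, 1/24, 1/120, …
f·g: L₀ = L_f ⊗_s L_g, ord ≤ 1·1.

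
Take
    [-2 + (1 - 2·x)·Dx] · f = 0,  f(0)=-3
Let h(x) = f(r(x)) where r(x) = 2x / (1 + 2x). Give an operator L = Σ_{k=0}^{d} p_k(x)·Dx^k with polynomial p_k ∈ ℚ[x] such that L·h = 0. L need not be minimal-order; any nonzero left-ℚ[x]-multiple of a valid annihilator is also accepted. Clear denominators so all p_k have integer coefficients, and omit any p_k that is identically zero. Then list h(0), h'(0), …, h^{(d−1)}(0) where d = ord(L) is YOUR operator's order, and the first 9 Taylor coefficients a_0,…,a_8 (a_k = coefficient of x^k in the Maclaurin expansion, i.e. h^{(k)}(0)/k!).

L = 4 + (-1 + 4·x^2)·Dx  (order 1).
h: a_k = -3, -12, -24, -48, -96, -192, -384, -768, -1536, …
ICs: h(0) = -3.

f: a_k = -3, -6, -12, -24, -48, -96, -192, -384, -768, …
h₀=f(r): pull back L_f along r ⇒ L₀.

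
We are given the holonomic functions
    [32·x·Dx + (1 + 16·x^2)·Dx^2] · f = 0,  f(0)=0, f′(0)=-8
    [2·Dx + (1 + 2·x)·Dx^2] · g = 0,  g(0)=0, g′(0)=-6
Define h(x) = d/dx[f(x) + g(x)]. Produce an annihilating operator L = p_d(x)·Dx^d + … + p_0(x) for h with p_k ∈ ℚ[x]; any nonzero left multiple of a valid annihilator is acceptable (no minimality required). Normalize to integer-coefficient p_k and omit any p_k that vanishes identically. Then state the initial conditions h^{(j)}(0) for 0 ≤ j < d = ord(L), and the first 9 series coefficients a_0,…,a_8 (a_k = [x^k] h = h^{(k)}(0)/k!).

L = (-32 - 192·x + 1536·x^2 + 1024·x^3) + (-20 - 64·x + 576·x^2 + 3072·x^3 + 2048·x^4)·Dx + (-1 + 14·x + 32·x^2 + 256·x^3 + 768·x^4 + 512·x^5)·Dx^2  (order 2).
h: a_k = -14, 12, 104, 48, -2144, 192, 32384, 768, -525824, …
ICs: h(0) = -14, h′(0) = 12.

f: a_k = 0, -8, 0, 128/3, 0, -2048/5, 0, 32768/7, 0, …
g: a_k = 0, -6, 6, -8, 12, -96/5, 32, -384/7, 96, …
h₀=f+g: left-lcm gives L₀, ord ≤ 4.
h₀' ⇒ L via d/dx closure of L₀.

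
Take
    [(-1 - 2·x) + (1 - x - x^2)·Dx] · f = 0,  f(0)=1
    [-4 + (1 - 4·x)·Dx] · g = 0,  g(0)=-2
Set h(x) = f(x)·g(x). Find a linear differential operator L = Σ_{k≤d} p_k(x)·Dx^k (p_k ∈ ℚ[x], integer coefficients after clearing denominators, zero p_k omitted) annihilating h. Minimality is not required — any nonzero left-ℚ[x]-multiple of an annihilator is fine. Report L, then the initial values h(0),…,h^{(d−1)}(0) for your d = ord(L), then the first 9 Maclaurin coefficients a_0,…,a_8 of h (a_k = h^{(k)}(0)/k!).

f: a_k = 1, 1, 2, 3, 5, 8, 13, 21, 34, …
g: a_k = -2, -8, -32, -128, -512, -2048, -8192, -32768, -131072, …
Product ⇒ symmetric product L₀, ord ≤ 1.
L = (-5 + 6·x + 12·x^2) + (1 - 5·x + 3·x^2 + 4·x^3)·Dx  (order 1).
h: a_k = -2, -10, -44, -182, -738, -2968, -11898, -47634, -190604, …
ICs: h(0) = -2.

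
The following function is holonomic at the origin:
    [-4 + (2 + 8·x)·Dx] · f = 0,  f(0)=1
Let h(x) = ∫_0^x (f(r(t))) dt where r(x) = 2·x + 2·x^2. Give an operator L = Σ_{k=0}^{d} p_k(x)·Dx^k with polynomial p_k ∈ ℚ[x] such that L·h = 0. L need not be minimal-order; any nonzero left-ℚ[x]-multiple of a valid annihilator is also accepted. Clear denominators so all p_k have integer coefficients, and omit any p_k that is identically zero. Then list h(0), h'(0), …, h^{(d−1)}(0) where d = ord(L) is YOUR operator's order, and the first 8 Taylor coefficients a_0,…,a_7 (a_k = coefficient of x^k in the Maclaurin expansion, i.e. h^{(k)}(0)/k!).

L = (-4 - 8·x)·Dx + (1 + 8·x + 8·x^2)·Dx^2  (order 2).
h: a_k = 0, 1, 2, -4/3, 4, -72/5, 176/3, -1824/7, …
ICs: h(0) = 0, h′(0) = 1.

f: a_k = 1, 2, -2, 4, -10, 28, -84, 264, …
L₀ from L_f via x↦r, Dx↦r'^{-1}Dx.
Integrate: L := L₀·Dx.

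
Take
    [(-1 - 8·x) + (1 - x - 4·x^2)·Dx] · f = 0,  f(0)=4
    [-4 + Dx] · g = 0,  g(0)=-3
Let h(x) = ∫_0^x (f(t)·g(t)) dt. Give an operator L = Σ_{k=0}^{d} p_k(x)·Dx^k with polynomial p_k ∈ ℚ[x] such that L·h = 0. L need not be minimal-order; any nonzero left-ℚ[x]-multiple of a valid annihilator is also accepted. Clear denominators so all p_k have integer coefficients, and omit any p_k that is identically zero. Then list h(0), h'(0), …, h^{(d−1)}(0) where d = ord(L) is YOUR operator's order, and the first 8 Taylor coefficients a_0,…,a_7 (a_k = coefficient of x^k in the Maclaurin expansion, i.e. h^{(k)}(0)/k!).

L = (5 + 4·x - 16·x^2)·Dx + (-1 + x + 4·x^2)·Dx^2  (order 2).
h: a_k = 0, -12, -30, -68, -143, -1516/5, -9766/15, -30116/21, …
ICs: h(0) = 0, h′(0) = -12.

f: a_k = 4, 4, 20, 36, 116, 260, 724, 1764, …
g: a_k = -3, -12, -24, -32, -32, -128/5, -256/15, -1024/105, …
Sym-product of L_f,L_g gives L₀ (≤ ord 1).
Integrate: L := L₀·Dx.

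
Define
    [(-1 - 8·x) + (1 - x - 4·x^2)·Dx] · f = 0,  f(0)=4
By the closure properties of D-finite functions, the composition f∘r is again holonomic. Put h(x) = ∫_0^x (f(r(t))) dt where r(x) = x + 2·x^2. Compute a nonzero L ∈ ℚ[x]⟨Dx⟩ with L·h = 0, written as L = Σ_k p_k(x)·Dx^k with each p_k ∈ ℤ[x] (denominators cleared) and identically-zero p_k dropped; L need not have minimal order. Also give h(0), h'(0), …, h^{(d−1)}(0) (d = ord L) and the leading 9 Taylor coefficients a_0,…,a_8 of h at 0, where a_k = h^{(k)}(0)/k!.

L = (1 + 12·x + 48·x^2 + 64·x^3)·Dx + (-1 + x + 6·x^2 + 16·x^3 + 16·x^4)·Dx^2  (order 2).
h: a_k = 0, 4, 2, 28/3, 29, 412/5, 270, 6396/7, 6141/2, …
ICs: h(0) = 0, h′(0) = 4.

f: a_k = 4, 4, 20, 36, 116, 260, 724, 1764, 4660, …
f∘r: x↦r, Dx↦Dx/r' in L_f ⇒ L₀.
h=∫₀ˣh₀: take L = L₀·Dx.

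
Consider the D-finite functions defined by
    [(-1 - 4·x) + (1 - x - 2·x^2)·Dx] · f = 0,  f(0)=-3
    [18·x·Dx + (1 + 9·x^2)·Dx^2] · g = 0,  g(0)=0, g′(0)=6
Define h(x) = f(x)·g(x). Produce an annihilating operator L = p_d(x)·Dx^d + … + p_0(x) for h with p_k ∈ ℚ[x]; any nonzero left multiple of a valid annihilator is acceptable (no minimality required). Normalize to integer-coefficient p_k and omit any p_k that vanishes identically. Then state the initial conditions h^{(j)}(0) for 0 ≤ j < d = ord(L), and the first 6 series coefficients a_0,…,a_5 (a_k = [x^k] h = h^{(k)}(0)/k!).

f: a_k = -3, -3, -9, -15, -33, -63, …
g: a_k = 0, 6, 0, -18, 0, 486/5, …
f·g: L₀ = L_f ⊗_s L_g, ord ≤ 1·2.
L = (4 + 18·x + 108·x^2) + (2 - 10·x + 36·x^2 + 108·x^3)·Dx + (-1 + x - 7·x^2 + 9·x^3 + 18·x^4)·Dx^2  (order 2).
h: a_k = 0, -18, -18, 0, -36, -1638/5, …
ICs: h(0) = 0, h′(0) = -18.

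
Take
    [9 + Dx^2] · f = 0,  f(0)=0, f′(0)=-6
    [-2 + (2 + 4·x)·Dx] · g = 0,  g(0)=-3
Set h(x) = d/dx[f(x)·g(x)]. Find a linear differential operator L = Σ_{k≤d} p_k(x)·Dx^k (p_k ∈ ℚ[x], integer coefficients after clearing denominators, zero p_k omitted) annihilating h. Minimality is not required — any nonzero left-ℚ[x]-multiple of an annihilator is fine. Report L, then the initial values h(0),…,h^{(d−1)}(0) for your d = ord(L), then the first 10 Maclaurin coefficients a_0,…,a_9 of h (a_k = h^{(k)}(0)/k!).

f: a_k = 0, -6, 0, 9, 0, -81/20, 0, 243/280, 0, -243/2240, …
g: a_k = -3, -3, 3/2, -3/2, 15/8, -21/8, 63/16, -99/16, 1287/128, -2145/128, …
h₀=f·g: eliminate ⇒ L₀, order ≤ 2·1.
h=h₀': d/dx-closure on L₀ ⇒ L.
L = (14 + 84·x + 192·x^2 + 216·x^3 + 108·x^4) + (-1 - 8·x - 18·x^2 - 12·x^3)·Dx + (1 + 7·x + 19·x^2 + 24·x^3 + 12·x^4)·Dx^2  (order 2).
h: a_k = 18, 36, -108, -72, 72, 432/5, -108, 4752/35, -1944/7, 3816/7, …
ICs: h(0) = 18, h′(0) = 36.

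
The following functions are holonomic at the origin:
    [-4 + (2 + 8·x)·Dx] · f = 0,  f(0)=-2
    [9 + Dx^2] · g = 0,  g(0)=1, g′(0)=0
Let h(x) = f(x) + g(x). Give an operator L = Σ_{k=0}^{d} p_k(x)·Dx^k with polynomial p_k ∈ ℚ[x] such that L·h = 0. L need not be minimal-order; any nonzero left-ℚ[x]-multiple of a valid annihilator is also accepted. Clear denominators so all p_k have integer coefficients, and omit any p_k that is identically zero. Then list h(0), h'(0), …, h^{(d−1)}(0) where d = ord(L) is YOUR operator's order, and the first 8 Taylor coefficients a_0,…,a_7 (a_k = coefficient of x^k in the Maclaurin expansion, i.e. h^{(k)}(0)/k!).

f: a_k = -2, -4, 4, -8, 20, -56, 168, -528, …
g: a_k = 1, 0, -9/2, 0, 27/8, 0, -81/80, 0, …
f+g: L₀ = lclm(L_f,L_g), ord ≤ 1+2.
L = (-378 - 1296·x - 2592·x^2) + (45 + 828·x + 3888·x^2 + 5184·x^3)·Dx + (-42 - 144·x - 288·x^2)·Dx^2 + (5 + 92·x + 432·x^2 + 576·x^3)·Dx^3  (order 3).
h: a_k = -1, -4, -1/2, -8, 187/8, -56, 13359/80, -528, …
ICs: h(0) = -1, h′(0) = -4, h′′(0) = -1.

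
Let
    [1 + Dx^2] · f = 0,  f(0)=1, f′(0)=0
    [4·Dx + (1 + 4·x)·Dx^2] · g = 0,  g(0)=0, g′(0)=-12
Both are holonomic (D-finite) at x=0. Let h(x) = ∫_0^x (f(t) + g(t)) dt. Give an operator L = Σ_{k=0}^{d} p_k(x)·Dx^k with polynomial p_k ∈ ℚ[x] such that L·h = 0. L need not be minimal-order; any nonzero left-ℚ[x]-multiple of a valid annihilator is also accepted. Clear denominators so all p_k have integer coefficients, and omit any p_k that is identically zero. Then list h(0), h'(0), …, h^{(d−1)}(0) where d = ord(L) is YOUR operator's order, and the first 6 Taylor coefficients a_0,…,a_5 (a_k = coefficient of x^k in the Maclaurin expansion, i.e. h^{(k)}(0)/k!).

L = (388 + 32·x + 64·x^2)·Dx^2 + (33 + 140·x + 48·x^2 + 64·x^3)·Dx^3 + (388 + 32·x + 64·x^2)·Dx^4 + (33 + 140·x + 48·x^2 + 64·x^3)·Dx^5  (order 5).
h: a_k = 0, 1, -6, 47/6, -16, 4609/120, …
ICs: h(0) = 0, h′(0) = 1, h′′(0) = -12, h′′′(0) = 47, h′′′′(0) = -384.

f: a_k = 1, 0, -1/2, 0, 1/24, 0, …
g: a_k = 0, -12, 24, -64, 192, -3072/5, …
Sum ⇒ L₀ = lclm(L_f,L_g) in ℚ(x)⟨Dx⟩.
h=∫₀ˣh₀: take L = L₀·Dx.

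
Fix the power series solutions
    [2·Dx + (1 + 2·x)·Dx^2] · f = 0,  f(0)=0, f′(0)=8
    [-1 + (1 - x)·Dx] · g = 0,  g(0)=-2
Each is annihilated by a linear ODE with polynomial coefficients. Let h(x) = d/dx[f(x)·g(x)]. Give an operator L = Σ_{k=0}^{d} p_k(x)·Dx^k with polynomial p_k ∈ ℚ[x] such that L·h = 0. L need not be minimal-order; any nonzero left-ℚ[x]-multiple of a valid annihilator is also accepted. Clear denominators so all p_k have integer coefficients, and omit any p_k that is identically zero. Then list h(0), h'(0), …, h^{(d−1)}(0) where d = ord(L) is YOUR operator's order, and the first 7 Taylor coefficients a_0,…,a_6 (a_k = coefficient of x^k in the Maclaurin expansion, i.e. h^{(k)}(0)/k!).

f: a_k = 0, 8, -8, 32/3, -16, 128/5, -128/3, …
g: a_k = -2, -2, -2, -2, -2, -2, -2, …
Product ⇒ symmetric product L₀, ord ≤ 2.
h=h₀': d/dx-closure on L₀ ⇒ L.
L = 8 + (-1 + 10·x)·Dx + (-1 - x + 2·x^2)·Dx^2  (order 2).
h: a_k = -16, 0, -64, 128/3, -608/3, 1344/5, -3552/5, …
ICs: h(0) = -16, h′(0) = 0.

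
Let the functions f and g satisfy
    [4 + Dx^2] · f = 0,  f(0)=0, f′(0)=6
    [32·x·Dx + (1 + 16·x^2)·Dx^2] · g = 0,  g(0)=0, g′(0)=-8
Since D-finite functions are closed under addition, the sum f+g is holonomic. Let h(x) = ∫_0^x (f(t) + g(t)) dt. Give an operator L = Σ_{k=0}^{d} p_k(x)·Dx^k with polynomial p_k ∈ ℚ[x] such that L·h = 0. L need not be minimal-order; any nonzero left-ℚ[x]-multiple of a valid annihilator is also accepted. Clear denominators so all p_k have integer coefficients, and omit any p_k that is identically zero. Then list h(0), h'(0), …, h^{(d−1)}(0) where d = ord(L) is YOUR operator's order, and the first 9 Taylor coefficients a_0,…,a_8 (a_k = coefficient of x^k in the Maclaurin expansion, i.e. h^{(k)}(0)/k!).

f: a_k = 0, 6, 0, -4, 0, 4/5, 0, -8/105, 0, …
g: a_k = 0, -8, 0, 128/3, 0, -2048/5, 0, 32768/7, 0, …
h₀=f+g: left-lcm gives L₀, ord ≤ 4.
∫: right-multiply L₀ by Dx.
L = (-6016·x + 102400·x^3 + 32768·x^5)·Dx^2 + (-28 + 1216·x^2 + 27648·x^4 + 16384·x^6)·Dx^3 + (-1504·x + 25600·x^3 + 8192·x^5)·Dx^4 + (-7 + 304·x^2 + 6912·x^4 + 4096·x^6)·Dx^5  (order 5).
h: a_k = 0, 0, -1, 0, 29/3, 0, -1022/15, 0, 8777/15, …
ICs: h(0) = 0, h′(0) = 0, h′′(0) = -2, h′′′(0) = 0, h′′′′(0) = 232.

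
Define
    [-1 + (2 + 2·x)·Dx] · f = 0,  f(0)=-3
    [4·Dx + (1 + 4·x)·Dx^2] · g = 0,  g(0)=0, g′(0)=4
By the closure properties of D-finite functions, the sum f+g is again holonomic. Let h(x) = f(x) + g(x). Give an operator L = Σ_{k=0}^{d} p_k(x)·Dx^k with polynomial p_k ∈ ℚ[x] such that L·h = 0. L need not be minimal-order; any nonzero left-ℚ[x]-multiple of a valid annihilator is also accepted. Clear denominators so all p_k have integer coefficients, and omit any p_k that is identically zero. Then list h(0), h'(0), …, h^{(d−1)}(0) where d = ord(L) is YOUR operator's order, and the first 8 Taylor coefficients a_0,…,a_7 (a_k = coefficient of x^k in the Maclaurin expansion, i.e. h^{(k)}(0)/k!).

L = (52 + 16·x)·Dx + (125 + 232·x + 80·x^2)·Dx^2 + (14 + 78·x + 96·x^2 + 32·x^3)·Dx^3  (order 3).
h: a_k = -3, 5/2, -61/8, 1015/48, -8177/128, 262039/1280, -2096963/3072, 33553739/14336, …
ICs: h(0) = -3, h′(0) = 5/2, h′′(0) = -61/4.

f: a_k = -3, -3/2, 3/8, -3/16, 15/128, -21/256, 63/1024, -99/2048, …
g: a_k = 0, 4, -8, 64/3, -64, 1024/5, -2048/3, 16384/7, …
Sum ⇒ L₀ = lclm(L_f,L_g) in ℚ(x)⟨Dx⟩.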